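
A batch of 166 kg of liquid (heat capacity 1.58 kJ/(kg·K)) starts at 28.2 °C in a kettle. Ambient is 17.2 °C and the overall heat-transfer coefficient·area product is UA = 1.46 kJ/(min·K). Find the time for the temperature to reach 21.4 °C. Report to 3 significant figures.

173 min

Lumped-capacitance energy balance: M c_p dT/dt = UA(T_amb − T).
τ = M c_p/UA = 179.64 min; T_ss = T_amb = 17.200 °C.
T(t) = T_ss + (T₀ − T_ss)e^(−t/τ); set T = 21.4:
t = −τ ln[(T − T_ss)/(T₀ − T_ss)] = −179.64 · ln(0.38182) = 172.96 min.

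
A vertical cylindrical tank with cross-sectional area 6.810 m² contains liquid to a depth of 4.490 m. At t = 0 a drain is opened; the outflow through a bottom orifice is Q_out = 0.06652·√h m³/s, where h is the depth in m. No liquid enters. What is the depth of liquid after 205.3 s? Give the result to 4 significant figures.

A dh/dt = −Q_out = −0.06652 √h.
This is separable: 2 d(√h)/dt = −0.06652/A, so √h = √h₀ − (0.06652/(2A)) t.
√h = √4.490 − 0.06652·205.3/(2·6.810) = 2.11896 − 1.00268 = 1.11628.
h = 1.11628² = 1.24608 m.

1.246 m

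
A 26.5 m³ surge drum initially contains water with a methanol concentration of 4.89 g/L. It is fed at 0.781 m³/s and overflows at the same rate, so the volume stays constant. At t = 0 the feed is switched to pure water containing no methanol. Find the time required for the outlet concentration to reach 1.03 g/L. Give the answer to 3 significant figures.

52.9 s

Species balance: V dC/dt = Q(C_in − C) ⇒ τ = V/Q = 33.931 s.
C(t) = C_in + (C₀ − C_in) e^(−t/τ). Set C = 1.03 and solve for t:
e^(−t/τ) = (C − C_in)/(C₀ − C_in) = (1.03 − 0)/(4.89 − 0) = 0.21063
t = −τ ln(…) = 33.931 × 1.5576 = 52.852 s.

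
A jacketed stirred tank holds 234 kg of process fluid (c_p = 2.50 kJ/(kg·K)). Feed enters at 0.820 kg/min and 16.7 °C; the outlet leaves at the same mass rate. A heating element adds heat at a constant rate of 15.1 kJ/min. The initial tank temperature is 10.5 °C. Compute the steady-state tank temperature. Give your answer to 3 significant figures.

First-law balance (no shaft work): M c_p dT/dt = ṁ c_p (T_in − T) + 15.1.
At steady state dT/dt = 0 ⇒ T_ss = T_in + Q̇/(ṁ c_p) = 16.7 + 15.1/(0.820·2.50) = 24.066 °C.

24.1 °C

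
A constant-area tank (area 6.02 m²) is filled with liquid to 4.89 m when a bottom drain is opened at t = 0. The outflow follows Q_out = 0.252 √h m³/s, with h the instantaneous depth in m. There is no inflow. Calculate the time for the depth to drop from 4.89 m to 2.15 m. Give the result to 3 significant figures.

35.6 s

A dh/dt = −Q_out = −0.252 √h.
This is separable: 2 d(√h)/dt = −0.252/A, so √h = √h₀ − (0.252/(2A)) t.
t = 2A(√h₀ − √h)/0.252 = 2·6.02·(√4.89 − √2.15)/0.252
  = 12.040 × (2.2113 − 1.4663) / 0.252 = 35.597 s.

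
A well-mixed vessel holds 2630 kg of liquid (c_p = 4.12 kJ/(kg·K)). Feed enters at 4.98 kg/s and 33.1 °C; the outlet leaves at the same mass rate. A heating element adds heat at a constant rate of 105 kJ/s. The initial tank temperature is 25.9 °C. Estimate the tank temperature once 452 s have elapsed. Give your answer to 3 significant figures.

33.0 °C

Heat balance on the well-mixed liquid: M c_p dT/dt = ṁ c_p (T_in − T) + 105.
τ = M/ṁ = 528.11 s; T_ss = T_in + Q̇/(ṁ c_p) = 33.1 + 105/(4.98·4.12) = 38.218 °C.
Solution: T(t) = T_ss + (T₀ − T_ss) e^(−t/τ).
T(452) = 38.218 + (-12.318)·e^(−452/528.11) = 38.218 + (-12.318)·0.42491 = 32.984 °C.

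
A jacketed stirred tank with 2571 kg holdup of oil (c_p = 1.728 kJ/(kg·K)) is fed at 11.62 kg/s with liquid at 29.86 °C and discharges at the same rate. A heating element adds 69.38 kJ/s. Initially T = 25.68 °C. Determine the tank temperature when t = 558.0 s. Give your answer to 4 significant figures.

32.70 °C

M c_p dT/dt = ṁ c_p (T_in − T) + Q̇.
Rearrange: dT/dt = (T_ss − T)/τ with τ = M/ṁ = 221.256 s and T_ss = T_in + Q̇/(ṁ c_p) = 33.3153 °C.
T approaches T_ss exponentially: T(t) = T_ss + (T₀ − T_ss) e^(−t/τ).
T(558.0) = 33.3153 + (-7.63529)·e^(−558.0/221.256) = 33.3153 + (-7.63529)·0.0803020 = 32.7022 °C.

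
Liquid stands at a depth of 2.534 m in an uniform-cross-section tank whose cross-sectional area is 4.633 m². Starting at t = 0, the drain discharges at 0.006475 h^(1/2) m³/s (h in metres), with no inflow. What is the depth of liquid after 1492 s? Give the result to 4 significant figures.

0.3017 m

A dh/dt = −Q_out = −0.006475 √h.
Separate and integrate: 2(√h − √h₀) = −(0.006475/A) t.
√h = √2.534 − 0.006475·1492/(2·4.633) = 1.59185 − 1.04260 = 0.549258.
h = 0.549258² = 0.301684 m.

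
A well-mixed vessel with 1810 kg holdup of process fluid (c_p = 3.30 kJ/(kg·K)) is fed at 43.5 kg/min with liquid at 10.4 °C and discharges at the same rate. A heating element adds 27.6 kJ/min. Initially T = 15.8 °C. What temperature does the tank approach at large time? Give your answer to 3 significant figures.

10.6 °C

Energy balance: M c_p dT/dt = ṁ c_p (T_in − T) + 27.6.
At steady state dT/dt = 0 ⇒ T_ss = T_in + Q̇/(ṁ c_p) = 10.4 + 27.6/(43.5·3.30) = 10.592 °C.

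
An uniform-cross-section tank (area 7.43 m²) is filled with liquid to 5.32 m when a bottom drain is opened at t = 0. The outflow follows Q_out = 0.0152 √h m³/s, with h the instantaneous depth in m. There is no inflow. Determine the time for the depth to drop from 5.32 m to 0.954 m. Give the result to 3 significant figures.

With no inflow, A dh/dt = −0.0152 √h.
∫ h^(−1/2) dh = −(0.0152/A) ∫ dt, giving 2√h = 2√h₀ − (0.0152/A) t.
t = 2A(√h₀ − √h)/0.0152 = 2·7.43·(√5.32 − √0.954)/0.0152
  = 14.860 × (2.3065 − 0.97673) / 0.0152 = 1300.0 s.

1300 s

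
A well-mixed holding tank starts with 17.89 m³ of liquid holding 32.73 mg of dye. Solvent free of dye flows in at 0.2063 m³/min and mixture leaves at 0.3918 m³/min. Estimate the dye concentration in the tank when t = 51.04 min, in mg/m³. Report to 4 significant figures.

0.7915 mg/m³

Total volume: dV/dt = Q_in − Q_out = -0.185500 m³/min, so V(t) = 17.89 − 0.185500 t and V(51.04) = 8.42208 m³.
Solute balance: dm/dt = 0 − Q_out C = −Q_out m/V(t).
Separate: dm/m = −Q_out dt/V(t) ⇒ ln(m/m₀) = −(Q_out/(Q_in−Q_out)) ln(V/V₀).
m = m₀ (V₀/V)^(Q_out/(Q_in−Q_out)) = 32.73 × (17.89/8.42208)^(-2.11213) = 6.66617 mg.
C = m/V = 6.66617/8.42208 = 0.791511 mg/m³.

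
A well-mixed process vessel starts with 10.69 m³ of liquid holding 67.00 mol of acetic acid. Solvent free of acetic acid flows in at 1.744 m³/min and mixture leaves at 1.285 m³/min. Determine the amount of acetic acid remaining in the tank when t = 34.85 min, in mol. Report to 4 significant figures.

Total volume: dV/dt = Q_in − Q_out = 0.459000 m³/min, so V(t) = 10.69 + 0.459000 t and V(34.85) = 26.6862 m³.
Species balance (pure solvent in): dm/dt = −Q_out · m/V(t).
Separate: dm/m = −Q_out dt/V(t) ⇒ ln(m/m₀) = −(Q_out/(Q_in−Q_out)) ln(V/V₀).
m = m₀ (V₀/V)^(Q_out/(Q_in−Q_out)) = 67.00 × (10.69/26.6862)^(2.79956) = 5.17351 mol.

5.174 mol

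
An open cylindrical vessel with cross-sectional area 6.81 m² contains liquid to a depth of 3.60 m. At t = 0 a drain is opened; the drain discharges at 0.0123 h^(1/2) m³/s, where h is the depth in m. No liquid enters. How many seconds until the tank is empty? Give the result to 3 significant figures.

Unsteady balance on liquid volume: A dh/dt = −0.0123 √h.
This is separable: 2 d(√h)/dt = −0.0123/A, so √h = √h₀ − (0.0123/(2A)) t.
Set h = 0: 2√h₀ = (0.0123/A) t_empty ⇒ t_empty = 2A√h₀/0.0123.
t_empty = 2·6.81·√3.60/0.0123 = 13.620·1.8974/0.0123 = 2101.0 s.

2100 s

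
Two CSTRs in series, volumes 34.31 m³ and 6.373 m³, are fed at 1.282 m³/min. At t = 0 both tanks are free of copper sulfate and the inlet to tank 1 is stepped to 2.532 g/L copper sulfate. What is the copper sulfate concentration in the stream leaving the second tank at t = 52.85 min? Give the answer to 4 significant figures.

2.100 g/L

Species balance on tank i: dCᵢ/dt = (Cᵢ₋₁ − Cᵢ)/τᵢ with τᵢ = Vᵢ/Q.
τ₁ = 34.31/1.282 = 26.7629 min; τ₂ = 6.373/1.282 = 4.97114 min.
Tank 1: C₁ = C_in(1 − e^(−t/τ₁)). Tank 2 (τ₁ ≠ τ₂): C₂ = C_in[1 − (τ₁ e^(−t/τ₁) − τ₂ e^(−t/τ₂))/(τ₁ − τ₂)].
At t = 52.85: e^(−t/τ₁) = 0.138796, e^(−t/τ₂) = 2.41466e-05.
C₂ = 2.532·[1 − (26.7629·0.138796 − 4.97114·2.41466e-05)/(21.7917)] = 2.532·0.829547 = 2.10041 g/L.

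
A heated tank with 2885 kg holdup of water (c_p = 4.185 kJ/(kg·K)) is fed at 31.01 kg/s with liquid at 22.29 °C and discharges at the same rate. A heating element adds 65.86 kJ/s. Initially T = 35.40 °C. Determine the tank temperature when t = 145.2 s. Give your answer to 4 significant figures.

M c_p dT/dt = ṁ c_p (T_in − T) + Q̇.
Rearrange: dT/dt = (T_ss − T)/τ with τ = M/ṁ = 93.0345 s and T_ss = T_in + Q̇/(ṁ c_p) = 22.7975 °C.
T approaches T_ss exponentially: T(t) = T_ss + (T₀ − T_ss) e^(−t/τ).
T(145.2) = 22.7975 + (12.6025)·e^(−145.2/93.0345) = 22.7975 + (12.6025)·0.209987 = 25.4438 °C.

25.44 °C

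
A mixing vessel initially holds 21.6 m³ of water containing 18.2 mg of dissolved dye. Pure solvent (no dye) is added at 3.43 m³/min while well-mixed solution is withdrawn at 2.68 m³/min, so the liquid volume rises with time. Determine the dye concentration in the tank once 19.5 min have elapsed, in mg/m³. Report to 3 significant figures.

0.0792 mg/m³

Let m(t) be the amount of dye. Volume: V(t) = V₀ + (Q_in − Q_out) t = 21.6 + 0.75000 t; V(19.5) = 36.225 m³.
No dye enters, so dm/dt = −Q_out · (m/V).
dm/m = −Q_out dt/(V₀ + 0.75000 t); integrating gives ln(m/m₀) = −(Q_out/(Q_in−Q_out)) ln(V/V₀).
m = m₀ (V₀/V)^(Q_out/(Q_in−Q_out)) = 18.2 × (21.6/36.225)^(3.5733) = 2.8686 mg.
C = m/V = 2.8686/36.225 = 0.079187 mg/m³.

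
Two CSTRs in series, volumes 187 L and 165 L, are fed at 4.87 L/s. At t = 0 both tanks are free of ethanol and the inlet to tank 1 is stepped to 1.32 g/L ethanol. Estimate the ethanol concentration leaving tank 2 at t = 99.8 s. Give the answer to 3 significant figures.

Each tank obeys Vᵢ dCᵢ/dt = Q(Cᵢ₋₁ − Cᵢ), so τᵢ = Vᵢ/Q.
τ₁ = 187/4.87 = 38.398 s; τ₂ = 165/4.87 = 33.881 s.
Solving the cascade with C₁(0)=C₂(0)=0 gives C₂(t) = C_in[1 − (τ₁ e^(−t/τ₁) − τ₂ e^(−t/τ₂))/(τ₁ − τ₂)].
At t = 99.8: e^(−t/τ₁) = 0.074343, e^(−t/τ₂) = 0.052570.
C₂ = 1.32·[1 − (38.398·0.074343 − 33.881·0.052570)/(4.5175)] = 1.32·0.76236 = 1.0063 g/L.

1.01 g/L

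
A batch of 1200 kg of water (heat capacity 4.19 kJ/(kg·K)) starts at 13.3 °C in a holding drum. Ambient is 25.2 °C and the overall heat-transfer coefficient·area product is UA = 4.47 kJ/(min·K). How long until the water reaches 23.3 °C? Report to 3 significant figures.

2060 min

M c_p dT/dt = −UA(T − T_amb).
τ = M c_p/UA = 1124.8 min; T_ss = T_amb = 25.200 °C.
T(t) = T_ss + (T₀ − T_ss)e^(−t/τ); set T = 23.3:
t = −τ ln[(T − T_ss)/(T₀ − T_ss)] = −1124.8 · ln(0.15966) = 2063.7 min.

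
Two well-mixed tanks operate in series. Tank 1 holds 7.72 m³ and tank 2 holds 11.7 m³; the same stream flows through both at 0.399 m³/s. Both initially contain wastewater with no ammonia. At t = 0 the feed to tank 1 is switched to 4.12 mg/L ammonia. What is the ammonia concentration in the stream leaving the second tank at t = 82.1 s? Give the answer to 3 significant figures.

3.50 mg/L

Each tank obeys Vᵢ dCᵢ/dt = Q(Cᵢ₋₁ − Cᵢ), so τᵢ = Vᵢ/Q.
τ₁ = 7.72/0.399 = 19.348 s; τ₂ = 11.7/0.399 = 29.323 s.
Tank 1: C₁ = C_in(1 − e^(−t/τ₁)). Tank 2 (τ₁ ≠ τ₂): C₂ = C_in[1 − (τ₁ e^(−t/τ₁) − τ₂ e^(−t/τ₂))/(τ₁ − τ₂)].
At t = 82.1: e^(−t/τ₁) = 0.014361, e^(−t/τ₂) = 0.060821.
C₂ = 4.12·[1 − (19.348·0.014361 − 29.323·0.060821)/(-9.9749)] = 4.12·0.84906 = 3.4981 mg/L.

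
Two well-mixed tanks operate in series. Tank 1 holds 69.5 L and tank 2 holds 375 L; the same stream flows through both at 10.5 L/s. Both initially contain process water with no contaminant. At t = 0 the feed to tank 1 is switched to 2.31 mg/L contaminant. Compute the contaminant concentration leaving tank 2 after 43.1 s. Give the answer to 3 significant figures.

1.46 mg/L

Each tank obeys Vᵢ dCᵢ/dt = Q(Cᵢ₋₁ − Cᵢ), so τᵢ = Vᵢ/Q.
τ₁ = 69.5/10.5 = 6.6190 s; τ₂ = 375/10.5 = 35.714 s.
Tank 1: C₁ = C_in(1 − e^(−t/τ₁)). Tank 2 (τ₁ ≠ τ₂): C₂ = C_in[1 − (τ₁ e^(−t/τ₁) − τ₂ e^(−t/τ₂))/(τ₁ − τ₂)].
At t = 43.1: e^(−t/τ₁) = 0.0014862, e^(−t/τ₂) = 0.29915.
C₂ = 2.31·[1 − (6.6190·0.0014862 − 35.714·0.29915)/(-29.095)] = 2.31·0.63313 = 1.4625 mg/L.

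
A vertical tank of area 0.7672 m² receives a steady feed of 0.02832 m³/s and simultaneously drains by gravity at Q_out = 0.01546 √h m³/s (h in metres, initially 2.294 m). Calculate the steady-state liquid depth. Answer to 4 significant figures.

Level balance: A dh/dt = 0.02832 − 0.01546 √h. Setting dh/dt = 0:
Q_in = 0.01546 √h_ss ⇒ √h_ss = 0.02832/0.01546 = 1.83182.
h_ss = 1.83182² = 3.35558 m. (Since h₀ = 2.294 m < h_ss, the level will rise toward this value.)

3.356 m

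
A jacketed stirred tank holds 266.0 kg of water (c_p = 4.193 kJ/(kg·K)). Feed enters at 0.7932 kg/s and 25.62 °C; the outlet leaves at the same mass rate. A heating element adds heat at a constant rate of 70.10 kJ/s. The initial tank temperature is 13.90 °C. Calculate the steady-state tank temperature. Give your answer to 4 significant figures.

M c_p dT/dt = ṁ c_p (T_in − T) + Q̇.
At steady state dT/dt = 0 ⇒ T_ss = T_in + Q̇/(ṁ c_p) = 25.62 + 70.10/(0.7932·4.193) = 46.6971 °C.

46.70 °C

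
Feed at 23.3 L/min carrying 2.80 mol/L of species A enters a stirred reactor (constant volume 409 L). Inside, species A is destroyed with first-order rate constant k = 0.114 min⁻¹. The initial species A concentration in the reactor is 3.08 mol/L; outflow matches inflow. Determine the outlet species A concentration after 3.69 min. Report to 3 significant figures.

2.08 mol/L

Species balance: V dC/dt = Q C_in − Q C − k V C.
This is linear with rate a = Q/V + k = 0.17097 min⁻¹.
C_ss = Q C_in/(Q + kV) = 0.93299 mol/L; C(t) = C_ss + (C₀ − C_ss) e^(−a t).
C(3.69) = 0.93299 + (2.1470)·e^(−0.17097·3.69) = 0.93299 + (2.1470)·0.53213 = 2.0755 mol/L.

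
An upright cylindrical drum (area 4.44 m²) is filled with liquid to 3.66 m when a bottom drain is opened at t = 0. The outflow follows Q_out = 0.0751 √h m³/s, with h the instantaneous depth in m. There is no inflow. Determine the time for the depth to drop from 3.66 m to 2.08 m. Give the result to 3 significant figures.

55.7 s

A dh/dt = −Q_out = −0.0751 √h.
∫ h^(−1/2) dh = −(0.0751/A) ∫ dt, giving 2√h = 2√h₀ − (0.0751/A) t.
t = 2A(√h₀ − √h)/0.0751 = 2·4.44·(√3.66 − √2.08)/0.0751
  = 8.8800 × (1.9131 − 1.4422) / 0.0751 = 55.679 s.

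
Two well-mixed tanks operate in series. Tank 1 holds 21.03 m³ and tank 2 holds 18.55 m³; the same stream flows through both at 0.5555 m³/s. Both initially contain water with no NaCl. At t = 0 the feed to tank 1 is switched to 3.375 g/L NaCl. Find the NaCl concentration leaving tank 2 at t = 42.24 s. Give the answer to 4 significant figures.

1.123 g/L

Species balance on tank i: dCᵢ/dt = (Cᵢ₋₁ − Cᵢ)/τᵢ with τᵢ = Vᵢ/Q.
τ₁ = 21.03/0.5555 = 37.8578 s; τ₂ = 18.55/0.5555 = 33.3933 s.
Solving the cascade with C₁(0)=C₂(0)=0 gives C₂(t) = C_in[1 − (τ₁ e^(−t/τ₁) − τ₂ e^(−t/τ₂))/(τ₁ − τ₂)].
At t = 42.24: e^(−t/τ₁) = 0.327668, e^(−t/τ₂) = 0.282261.
C₂ = 3.375·[1 − (37.8578·0.327668 − 33.3933·0.282261)/(4.46445)] = 3.375·0.332696 = 1.12285 g/L.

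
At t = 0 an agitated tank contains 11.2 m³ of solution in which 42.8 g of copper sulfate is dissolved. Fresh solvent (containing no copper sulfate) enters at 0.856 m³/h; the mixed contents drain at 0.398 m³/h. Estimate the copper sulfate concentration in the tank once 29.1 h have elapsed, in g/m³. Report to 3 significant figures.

Total volume: dV/dt = Q_in − Q_out = 0.45800 m³/h, so V(t) = 11.2 + 0.45800 t and V(29.1) = 24.528 m³.
No copper sulfate enters, so dm/dt = −Q_out · (m/V).
Separate: dm/m = −Q_out dt/V(t) ⇒ ln(m/m₀) = −(Q_out/(Q_in−Q_out)) ln(V/V₀).
m = m₀ (V₀/V)^(Q_out/(Q_in−Q_out)) = 42.8 × (11.2/24.528)^(0.86900) = 21.657 g.
C = m/V = 21.657/24.528 = 0.88297 g/m³.

0.883 g/m³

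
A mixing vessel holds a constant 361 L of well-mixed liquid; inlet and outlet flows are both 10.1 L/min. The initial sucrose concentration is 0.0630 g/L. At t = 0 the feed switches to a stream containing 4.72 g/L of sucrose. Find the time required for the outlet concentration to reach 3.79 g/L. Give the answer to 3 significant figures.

57.6 min

Species balance: V dC/dt = Q(C_in − C) ⇒ τ = V/Q = 35.743 min.
C(t) = C_in + (C₀ − C_in) e^(−t/τ). Set C = 3.79 and solve for t:
e^(−t/τ) = (C − C_in)/(C₀ − C_in) = (3.79 − 4.72)/(0.0630 − 4.72) = 0.19970
t = −τ ln(…) = 35.743 × 1.6109 = 57.579 min.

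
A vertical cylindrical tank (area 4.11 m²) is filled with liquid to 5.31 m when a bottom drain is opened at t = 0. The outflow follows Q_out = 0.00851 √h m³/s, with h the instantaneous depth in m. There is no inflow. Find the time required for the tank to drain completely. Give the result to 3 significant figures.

2230 s

A dh/dt = −Q_out = −0.00851 √h.
∫ h^(−1/2) dh = −(0.00851/A) ∫ dt, giving 2√h = 2√h₀ − (0.00851/A) t.
Set h = 0: 2√h₀ = (0.00851/A) t_empty ⇒ t_empty = 2A√h₀/0.00851.
t_empty = 2·4.11·√5.31/0.00851 = 8.2200·2.3043/0.00851 = 2225.8 s.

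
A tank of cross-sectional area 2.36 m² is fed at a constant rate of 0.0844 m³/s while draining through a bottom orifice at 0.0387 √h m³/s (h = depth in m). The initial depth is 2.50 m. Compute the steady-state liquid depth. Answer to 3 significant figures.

A dh/dt = Q_in − 0.0387 √h. Steady state requires inflow = outflow:
Q_in = 0.0387 √h_ss ⇒ √h_ss = 0.0844/0.0387 = 2.1809.
h_ss = 2.1809² = 4.7562 m. (Since h₀ = 2.50 m < h_ss, the level will rise toward this value.)

4.76 m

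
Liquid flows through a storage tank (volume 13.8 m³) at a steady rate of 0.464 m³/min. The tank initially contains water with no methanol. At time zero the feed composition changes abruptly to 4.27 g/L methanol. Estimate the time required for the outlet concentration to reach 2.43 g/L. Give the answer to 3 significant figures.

25.0 min

Species balance: V dC/dt = Q(C_in − C) ⇒ τ = V/Q = 29.741 min.
C(t) = C_in + (C₀ − C_in) e^(−t/τ). Set C = 2.43 and solve for t:
e^(−t/τ) = (C − C_in)/(C₀ − C_in) = (2.43 − 4.27)/(0 − 4.27) = 0.43091
t = −τ ln(…) = 29.741 × 0.84185 = 25.038 min.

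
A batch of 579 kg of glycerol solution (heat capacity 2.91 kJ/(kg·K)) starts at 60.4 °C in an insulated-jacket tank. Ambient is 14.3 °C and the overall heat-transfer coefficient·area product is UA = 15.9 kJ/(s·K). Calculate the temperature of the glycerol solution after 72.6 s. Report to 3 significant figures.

Unsteady energy balance on the tank contents: M c_p dT/dt = −UA(T − T_amb).
dT/dt = (T_ss − T)/τ with T_ss = T_amb = 14.300 °C, τ = M c_p/UA = 579·2.91/15.9 = 105.97 s.
This is linear first-order; T(t) = T_ss + (T₀ − T_ss) e^(−t/τ).
T(72.6) = 14.300 + (46.100)·0.50403 = 37.536 °C.

37.5 °C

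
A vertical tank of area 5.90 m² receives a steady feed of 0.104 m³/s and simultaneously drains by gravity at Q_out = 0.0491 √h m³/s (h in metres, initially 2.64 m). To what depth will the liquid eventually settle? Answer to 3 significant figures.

Level balance: A dh/dt = 0.104 − 0.0491 √h. Setting dh/dt = 0:
Q_in = 0.0491 √h_ss ⇒ √h_ss = 0.104/0.0491 = 2.1181.
h_ss = 2.1181² = 4.4865 m. (Since h₀ = 2.64 m < h_ss, the level will rise toward this value.)

4.49 m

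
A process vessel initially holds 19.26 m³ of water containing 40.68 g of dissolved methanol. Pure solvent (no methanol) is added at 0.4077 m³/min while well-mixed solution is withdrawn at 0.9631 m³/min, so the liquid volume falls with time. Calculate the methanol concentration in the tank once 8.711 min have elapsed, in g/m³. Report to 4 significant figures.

1.708 g/m³

Let m(t) be the amount of methanol. Volume: V(t) = V₀ + (Q_in − Q_out) t = 19.26 − 0.555400 t; V(8.711) = 14.4219 m³.
No methanol enters, so dm/dt = −Q_out · (m/V).
dm/m = −Q_out dt/(V₀ − 0.555400 t); integrating gives ln(m/m₀) = −(Q_out/(Q_in−Q_out)) ln(V/V₀).
m = m₀ (V₀/V)^(Q_out/(Q_in−Q_out)) = 40.68 × (19.26/14.4219)^(-1.73407) = 24.6334 g.
C = m/V = 24.6334/14.4219 = 1.70805 g/m³.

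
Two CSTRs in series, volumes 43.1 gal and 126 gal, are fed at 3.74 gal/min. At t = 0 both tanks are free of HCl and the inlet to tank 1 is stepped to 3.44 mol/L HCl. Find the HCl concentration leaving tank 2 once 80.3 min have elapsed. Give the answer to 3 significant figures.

2.96 mol/L

Each tank obeys Vᵢ dCᵢ/dt = Q(Cᵢ₋₁ − Cᵢ), so τᵢ = Vᵢ/Q.
τ₁ = 43.1/3.74 = 11.524 min; τ₂ = 126/3.74 = 33.690 min.
Solving the cascade with C₁(0)=C₂(0)=0 gives C₂(t) = C_in[1 − (τ₁ e^(−t/τ₁) − τ₂ e^(−t/τ₂))/(τ₁ − τ₂)].
At t = 80.3: e^(−t/τ₁) = 0.00094151, e^(−t/τ₂) = 0.092226.
C₂ = 3.44·[1 − (11.524·0.00094151 − 33.690·0.092226)/(-22.166)] = 3.44·0.86031 = 2.9595 mol/L.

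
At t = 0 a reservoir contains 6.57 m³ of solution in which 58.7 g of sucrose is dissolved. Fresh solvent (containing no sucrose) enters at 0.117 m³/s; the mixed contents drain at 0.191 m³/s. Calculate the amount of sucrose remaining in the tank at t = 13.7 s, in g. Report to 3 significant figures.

38.1 g

Let m(t) be the amount of sucrose. Volume: V(t) = V₀ + (Q_in − Q_out) t = 6.57 − 0.074000 t; V(13.7) = 5.5562 m³.
Solute balance: dm/dt = 0 − Q_out C = −Q_out m/V(t).
Separate: dm/m = −Q_out dt/V(t) ⇒ ln(m/m₀) = −(Q_out/(Q_in−Q_out)) ln(V/V₀).
m = m₀ (V₀/V)^(Q_out/(Q_in−Q_out)) = 58.7 × (6.57/5.5562)^(-2.5811) = 38.086 g.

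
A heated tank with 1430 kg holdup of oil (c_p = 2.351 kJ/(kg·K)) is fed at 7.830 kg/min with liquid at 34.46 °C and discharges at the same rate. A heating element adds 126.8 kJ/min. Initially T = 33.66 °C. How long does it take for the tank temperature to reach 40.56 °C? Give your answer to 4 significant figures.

M c_p dT/dt = ṁ c_p (T_in − T) + Q̇.
τ = M/ṁ = 182.631 min; T_ss = T_in + Q̇/(ṁ c_p) = 41.3482 °C.
T(t) = T_ss + (T₀ − T_ss) e^(−t/τ). Set T = 40.56:
e^(−t/τ) = (40.56 − 41.3482)/(33.66 − 41.3482) = 0.102519
t = −182.631 · ln(0.102519) = 415.980 min.

416.0 min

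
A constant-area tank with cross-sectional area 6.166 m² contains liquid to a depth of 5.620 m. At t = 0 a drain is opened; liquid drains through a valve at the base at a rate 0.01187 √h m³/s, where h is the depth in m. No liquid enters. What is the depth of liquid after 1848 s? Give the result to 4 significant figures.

0.3503 m

A dh/dt = −Q_out = −0.01187 √h.
This is separable: 2 d(√h)/dt = −0.01187/A, so √h = √h₀ − (0.01187/(2A)) t.
√h = √5.620 − 0.01187·1848/(2·6.166) = 2.37065 − 1.77877 = 0.591886.
h = 0.591886² = 0.350330 m.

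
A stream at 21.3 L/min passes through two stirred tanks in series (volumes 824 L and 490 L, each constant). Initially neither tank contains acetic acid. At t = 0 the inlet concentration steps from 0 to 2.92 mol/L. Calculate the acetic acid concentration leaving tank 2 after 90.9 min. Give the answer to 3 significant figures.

Each tank obeys Vᵢ dCᵢ/dt = Q(Cᵢ₋₁ − Cᵢ), so τᵢ = Vᵢ/Q.
τ₁ = 824/21.3 = 38.685 min; τ₂ = 490/21.3 = 23.005 min.
Solving the cascade with C₁(0)=C₂(0)=0 gives C₂(t) = C_in[1 − (τ₁ e^(−t/τ₁) − τ₂ e^(−t/τ₂))/(τ₁ − τ₂)].
At t = 90.9: e^(−t/τ₁) = 0.095396, e^(−t/τ₂) = 0.019228.
C₂ = 2.92·[1 − (38.685·0.095396 − 23.005·0.019228)/(15.681)] = 2.92·0.79286 = 2.3152 mol/L.

2.32 mol/L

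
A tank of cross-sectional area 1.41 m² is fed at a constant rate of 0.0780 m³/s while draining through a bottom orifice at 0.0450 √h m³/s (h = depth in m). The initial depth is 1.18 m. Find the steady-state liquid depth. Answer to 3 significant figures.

Volume balance on the tank: A dh/dt = Q_in − 0.0450 √h. At steady state dh/dt = 0:
Q_in = 0.0450 √h_ss ⇒ √h_ss = 0.0780/0.0450 = 1.7333.
h_ss = 1.7333² = 3.0044 m. (Since h₀ = 1.18 m < h_ss, the level will rise toward this value.)

3.00 m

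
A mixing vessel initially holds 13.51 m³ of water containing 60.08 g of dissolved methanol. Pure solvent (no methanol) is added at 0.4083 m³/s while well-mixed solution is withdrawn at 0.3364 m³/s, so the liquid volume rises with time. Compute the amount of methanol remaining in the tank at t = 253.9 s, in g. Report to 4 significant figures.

Let m(t) be the amount of methanol. Volume: V(t) = V₀ + (Q_in − Q_out) t = 13.51 + 0.0719000 t; V(253.9) = 31.7654 m³.
No methanol enters, so dm/dt = −Q_out · (m/V).
Separate: dm/m = −Q_out dt/V(t) ⇒ ln(m/m₀) = −(Q_out/(Q_in−Q_out)) ln(V/V₀).
m = m₀ (V₀/V)^(Q_out/(Q_in−Q_out)) = 60.08 × (13.51/31.7654)^(4.67872) = 1.10034 g.

1.100 g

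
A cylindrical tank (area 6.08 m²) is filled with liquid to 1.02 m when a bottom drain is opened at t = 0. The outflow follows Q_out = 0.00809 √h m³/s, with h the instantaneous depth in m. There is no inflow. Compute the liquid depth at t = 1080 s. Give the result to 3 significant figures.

0.0849 m

A dh/dt = −Q_out = −0.00809 √h.
Separate and integrate: 2(√h − √h₀) = −(0.00809/A) t.
√h = √1.02 − 0.00809·1080/(2·6.08) = 1.0100 − 0.71852 = 0.29143.
h = 0.29143² = 0.084932 m.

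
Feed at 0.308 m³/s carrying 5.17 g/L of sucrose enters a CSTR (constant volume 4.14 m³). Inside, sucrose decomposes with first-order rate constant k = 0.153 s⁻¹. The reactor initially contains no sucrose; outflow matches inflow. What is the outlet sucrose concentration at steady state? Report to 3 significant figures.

1.69 g/L

Accumulation = in − out − consumed: V dC/dt = Q C_in − Q C − k V C.
At steady state: 0 = Q C_in − (Q + kV) C_ss, so C_ss = Q C_in/(Q + kV).
C_ss = 0.308·5.17/(0.308 + 0.153·4.14) = 1.5924/0.94142 = 1.6914 g/L.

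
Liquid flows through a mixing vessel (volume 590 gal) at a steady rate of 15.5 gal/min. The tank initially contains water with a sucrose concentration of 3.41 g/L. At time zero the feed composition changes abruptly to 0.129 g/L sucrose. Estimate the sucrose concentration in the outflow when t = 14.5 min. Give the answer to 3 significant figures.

Accumulation = in − out for the solute gives V dC/dt = Q(C_in − C).
So dC/dt = (C_in − C)/τ with τ = V/Q = 590/15.5 = 38.065 min.
Solution: C(t) = C_in + (C₀ − C_in) e^(−t/τ).
C(14.5) = 0.129 + (3.41 − 0.129)·e^(−14.5/38.065) = 0.129 + (3.2810)·0.68322 = 2.3707 g/L.

2.37 g/L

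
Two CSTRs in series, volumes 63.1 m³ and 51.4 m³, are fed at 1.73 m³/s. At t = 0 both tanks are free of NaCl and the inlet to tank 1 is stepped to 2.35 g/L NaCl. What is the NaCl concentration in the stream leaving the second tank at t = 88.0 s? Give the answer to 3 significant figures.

1.75 g/L

Each tank obeys Vᵢ dCᵢ/dt = Q(Cᵢ₋₁ − Cᵢ), so τᵢ = Vᵢ/Q.
τ₁ = 63.1/1.73 = 36.474 s; τ₂ = 51.4/1.73 = 29.711 s.
Solving the cascade with C₁(0)=C₂(0)=0 gives C₂(t) = C_in[1 − (τ₁ e^(−t/τ₁) − τ₂ e^(−t/τ₂))/(τ₁ − τ₂)].
At t = 88.0: e^(−t/τ₁) = 0.089575, e^(−t/τ₂) = 0.051722.
C₂ = 2.35·[1 − (36.474·0.089575 − 29.711·0.051722)/(6.7630)] = 2.35·0.74413 = 1.7487 g/L.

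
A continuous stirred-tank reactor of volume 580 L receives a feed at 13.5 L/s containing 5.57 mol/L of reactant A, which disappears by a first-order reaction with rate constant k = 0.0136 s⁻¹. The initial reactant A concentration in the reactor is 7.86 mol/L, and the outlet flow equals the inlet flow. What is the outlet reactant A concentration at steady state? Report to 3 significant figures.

Accumulation = in − out − consumed: V dC/dt = Q C_in − Q C − k V C.
Steady state (dC/dt = 0): C_ss = Q C_in/(Q + kV) = C_in/(1 + kV/Q).
C_ss = 13.5·5.57/(13.5 + 0.0136·580) = 75.195/21.388 = 3.5158 mol/L.

3.52 mol/L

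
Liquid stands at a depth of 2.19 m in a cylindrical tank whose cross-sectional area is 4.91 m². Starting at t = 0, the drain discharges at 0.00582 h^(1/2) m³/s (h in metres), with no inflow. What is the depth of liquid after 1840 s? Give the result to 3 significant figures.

0.152 m

Mass balance (ρ constant): A dh/dt = −0.00582 √h.
Separate and integrate: 2(√h − √h₀) = −(0.00582/A) t.
√h = √2.19 − 0.00582·1840/(2·4.91) = 1.4799 − 1.0905 = 0.38936.
h = 0.38936² = 0.15160 m.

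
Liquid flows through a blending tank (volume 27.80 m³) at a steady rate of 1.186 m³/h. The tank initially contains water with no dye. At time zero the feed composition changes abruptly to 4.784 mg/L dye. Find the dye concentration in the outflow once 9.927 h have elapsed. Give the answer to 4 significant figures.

1.652 mg/L

Species balance on the tank: V dC/dt = Q(C_in − C).
Time constant τ = V/Q = 27.80/1.186 = 23.4401 h.
This is linear first-order; C(t) = C_in + (C₀ − C_in) e^(−t/τ).
C(9.927) = 4.784 + (0 − 4.784)·e^(−9.927/23.4401) = 4.784 + (-4.78400)·0.654748 = 1.65168 mg/L.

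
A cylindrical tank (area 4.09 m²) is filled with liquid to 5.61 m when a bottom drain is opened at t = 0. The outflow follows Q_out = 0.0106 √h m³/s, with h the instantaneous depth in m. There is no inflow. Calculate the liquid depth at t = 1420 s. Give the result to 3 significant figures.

0.279 m

With no inflow, A dh/dt = −0.0106 √h.
This is separable: 2 d(√h)/dt = −0.0106/A, so √h = √h₀ − (0.0106/(2A)) t.
√h = √5.61 − 0.0106·1420/(2·4.09) = 2.3685 − 1.8401 = 0.52845.
h = 0.52845² = 0.27926 m.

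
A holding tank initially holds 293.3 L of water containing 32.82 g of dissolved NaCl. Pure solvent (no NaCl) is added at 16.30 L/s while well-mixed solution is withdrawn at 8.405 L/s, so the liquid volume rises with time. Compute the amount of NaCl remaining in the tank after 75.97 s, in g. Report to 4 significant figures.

10.03 g

Let m(t) be the amount of NaCl. Volume: V(t) = V₀ + (Q_in − Q_out) t = 293.3 + 7.89500 t; V(75.97) = 893.083 L.
No NaCl enters, so dm/dt = −Q_out · (m/V).
dm/m = −Q_out dt/(V₀ + 7.89500 t); integrating gives ln(m/m₀) = −(Q_out/(Q_in−Q_out)) ln(V/V₀).
m = m₀ (V₀/V)^(Q_out/(Q_in−Q_out)) = 32.82 × (293.3/893.083)^(1.06460) = 10.0305 g.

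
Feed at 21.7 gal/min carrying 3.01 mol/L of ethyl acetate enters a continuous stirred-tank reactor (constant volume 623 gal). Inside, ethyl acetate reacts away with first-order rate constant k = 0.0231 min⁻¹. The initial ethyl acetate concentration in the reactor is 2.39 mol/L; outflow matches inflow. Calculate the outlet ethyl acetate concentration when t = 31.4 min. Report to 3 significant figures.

V dC/dt = Q(C_in − C) − k V C.
dC/dt = (Q/V) C_in − (Q/V + k) C; effective rate a = Q/V + k = 0.034831 + 0.0231 = 0.057931 min⁻¹.
C_ss = Q C_in/(Q + kV) = 1.8098 mol/L; C(t) = C_ss + (C₀ − C_ss) e^(−a t).
C(31.4) = 1.8098 + (0.58023)·e^(−0.057931·31.4) = 1.8098 + (0.58023)·0.16218 = 1.9039 mol/L.

1.90 mol/L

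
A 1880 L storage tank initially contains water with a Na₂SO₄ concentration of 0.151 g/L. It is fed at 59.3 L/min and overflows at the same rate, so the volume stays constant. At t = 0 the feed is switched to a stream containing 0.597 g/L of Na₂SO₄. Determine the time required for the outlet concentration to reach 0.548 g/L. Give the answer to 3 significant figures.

70.0 min

Species balance: V dC/dt = Q(C_in − C) ⇒ τ = V/Q = 31.703 min.
C(t) = C_in + (C₀ − C_in) e^(−t/τ). Set C = 0.548 and solve for t:
e^(−t/τ) = (C − C_in)/(C₀ − C_in) = (0.548 − 0.597)/(0.151 − 0.597) = 0.10987
t = −τ ln(…) = 31.703 × 2.2085 = 70.016 min.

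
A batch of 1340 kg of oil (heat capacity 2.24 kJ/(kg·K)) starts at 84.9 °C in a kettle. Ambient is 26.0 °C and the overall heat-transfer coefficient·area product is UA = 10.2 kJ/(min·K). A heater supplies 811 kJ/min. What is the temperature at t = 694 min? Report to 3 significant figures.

104 °C

M c_p dT/dt = −UA(T − T_amb) + Q̇.
dT/dt = (T_ss − T)/τ with T_ss = T_amb + Q̇/UA = 26.0 + 811/10.2 = 105.51 °C, τ = M c_p/UA = 1340·2.24/10.2 = 294.27 min.
Solution: T(t) = T_ss + (T₀ − T_ss) e^(−t/τ).
T(694) = 105.51 + (-20.610)·0.094577 = 103.56 °C.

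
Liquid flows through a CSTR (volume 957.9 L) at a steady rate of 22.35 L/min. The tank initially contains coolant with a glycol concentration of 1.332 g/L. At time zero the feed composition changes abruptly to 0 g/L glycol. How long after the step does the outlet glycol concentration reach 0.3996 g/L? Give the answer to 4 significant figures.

51.60 min

Transient balance on the dissolved component: V dC/dt = Q(C_in − C), so τ = V/Q = 42.8591 min.
C(t) = C_in + (C₀ − C_in) e^(−t/τ). Set C = 0.3996 and solve for t:
e^(−t/τ) = (C − C_in)/(C₀ − C_in) = (0.3996 − 0)/(1.332 − 0) = 0.300000
t = −τ ln(…) = 42.8591 × 1.20397 = 51.6011 min.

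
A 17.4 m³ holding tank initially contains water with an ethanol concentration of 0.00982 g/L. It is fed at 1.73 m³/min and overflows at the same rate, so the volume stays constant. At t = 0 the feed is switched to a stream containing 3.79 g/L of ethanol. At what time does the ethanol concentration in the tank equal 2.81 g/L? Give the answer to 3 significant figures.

Mass balance on the solute (V constant): V dC/dt = Q(C_in − C), so τ = V/Q = 10.058 min.
C(t) = C_in + (C₀ − C_in) e^(−t/τ). Set C = 2.81 and solve for t:
e^(−t/τ) = (C − C_in)/(C₀ − C_in) = (2.81 − 3.79)/(0.00982 − 3.79) = 0.25925
t = −τ ln(…) = 10.058 × 1.3500 = 13.578 min.

13.6 min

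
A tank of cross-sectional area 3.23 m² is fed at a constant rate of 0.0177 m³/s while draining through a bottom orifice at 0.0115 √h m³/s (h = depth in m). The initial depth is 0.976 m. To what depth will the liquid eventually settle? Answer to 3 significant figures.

A dh/dt = Q_in − 0.0115 √h. Steady state requires inflow = outflow:
Q_in = 0.0115 √h_ss ⇒ √h_ss = 0.0177/0.0115 = 1.5391.
h_ss = 1.5391² = 2.3689 m. (Since h₀ = 0.976 m < h_ss, the level will rise toward this value.)

2.37 m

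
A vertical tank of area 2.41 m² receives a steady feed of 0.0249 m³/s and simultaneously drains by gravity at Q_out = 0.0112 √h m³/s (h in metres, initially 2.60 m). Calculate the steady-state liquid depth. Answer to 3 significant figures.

4.94 m

Mass balance (ρ constant): A dh/dt = Q_in − 0.0112 √h. At steady state dh/dt = 0:
Q_in = 0.0112 √h_ss ⇒ √h_ss = 0.0249/0.0112 = 2.2232.
h_ss = 2.2232² = 4.9427 m. (Since h₀ = 2.60 m < h_ss, the level will rise toward this value.)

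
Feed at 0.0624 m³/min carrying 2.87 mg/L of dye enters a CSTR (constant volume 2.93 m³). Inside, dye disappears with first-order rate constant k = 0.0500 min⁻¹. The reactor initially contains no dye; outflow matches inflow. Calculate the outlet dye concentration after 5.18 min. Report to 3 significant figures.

Species balance: V dC/dt = Q C_in − Q C − k V C.
This is linear with rate a = Q/V + k = 0.071297 min⁻¹.
C_ss = Q C_in/(Q + kV) = 0.85729 mg/L; C(t) = C_ss + (C₀ − C_ss) e^(−a t).
C(5.18) = 0.85729 + (-0.85729)·e^(−0.071297·5.18) = 0.85729 + (-0.85729)·0.69121 = 0.26473 mg/L.

0.265 mg/L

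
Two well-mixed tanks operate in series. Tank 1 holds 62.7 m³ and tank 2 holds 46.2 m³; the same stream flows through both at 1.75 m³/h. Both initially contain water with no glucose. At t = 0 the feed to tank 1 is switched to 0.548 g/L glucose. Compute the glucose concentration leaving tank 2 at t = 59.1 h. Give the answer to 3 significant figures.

0.311 g/L

Species balance on tank i: dCᵢ/dt = (Cᵢ₋₁ − Cᵢ)/τᵢ with τᵢ = Vᵢ/Q.
τ₁ = 62.7/1.75 = 35.829 h; τ₂ = 46.2/1.75 = 26.400 h.
Solving the cascade with C₁(0)=C₂(0)=0 gives C₂(t) = C_in[1 − (τ₁ e^(−t/τ₁) − τ₂ e^(−t/τ₂))/(τ₁ − τ₂)].
At t = 59.1: e^(−t/τ₁) = 0.19214, e^(−t/τ₂) = 0.10660.
C₂ = 0.548·[1 − (35.829·0.19214 − 26.400·0.10660)/(9.4286)] = 0.548·0.56835 = 0.31146 g/L.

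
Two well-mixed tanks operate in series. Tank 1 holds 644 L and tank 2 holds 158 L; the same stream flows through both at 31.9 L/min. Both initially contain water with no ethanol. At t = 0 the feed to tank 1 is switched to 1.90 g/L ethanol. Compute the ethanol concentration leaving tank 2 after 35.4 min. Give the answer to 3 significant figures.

1.46 g/L

Species balance on tank i: dCᵢ/dt = (Cᵢ₋₁ − Cᵢ)/τᵢ with τᵢ = Vᵢ/Q.
τ₁ = 644/31.9 = 20.188 min; τ₂ = 158/31.9 = 4.9530 min.
Solving the cascade with C₁(0)=C₂(0)=0 gives C₂(t) = C_in[1 − (τ₁ e^(−t/τ₁) − τ₂ e^(−t/τ₂))/(τ₁ − τ₂)].
At t = 35.4: e^(−t/τ₁) = 0.17317, e^(−t/τ₂) = 0.00078705.
C₂ = 1.90·[1 − (20.188·0.17317 − 4.9530·0.00078705)/(15.235)] = 1.90·0.77079 = 1.4645 g/L.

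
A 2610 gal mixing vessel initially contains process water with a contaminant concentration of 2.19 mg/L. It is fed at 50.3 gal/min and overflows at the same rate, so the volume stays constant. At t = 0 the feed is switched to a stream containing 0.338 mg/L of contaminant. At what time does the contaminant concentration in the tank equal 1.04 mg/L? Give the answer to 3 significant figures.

Species balance: V dC/dt = Q(C_in − C) ⇒ τ = V/Q = 51.889 min.
C(t) = C_in + (C₀ − C_in) e^(−t/τ). Set C = 1.04 and solve for t:
e^(−t/τ) = (C − C_in)/(C₀ − C_in) = (1.04 − 0.338)/(2.19 − 0.338) = 0.37905
t = −τ ln(…) = 51.889 × 0.97009 = 50.337 min.

50.3 min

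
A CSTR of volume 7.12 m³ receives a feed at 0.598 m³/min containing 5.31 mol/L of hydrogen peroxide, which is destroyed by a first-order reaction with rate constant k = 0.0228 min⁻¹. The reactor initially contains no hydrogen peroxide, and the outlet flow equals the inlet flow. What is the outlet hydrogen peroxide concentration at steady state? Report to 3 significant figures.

4.18 mol/L

Accumulation = in − out − consumed: V dC/dt = Q C_in − Q C − k V C.
At steady state: 0 = Q C_in − (Q + kV) C_ss, so C_ss = Q C_in/(Q + kV).
C_ss = 0.598·5.31/(0.598 + 0.0228·7.12) = 3.1754/0.76034 = 4.1763 mol/L.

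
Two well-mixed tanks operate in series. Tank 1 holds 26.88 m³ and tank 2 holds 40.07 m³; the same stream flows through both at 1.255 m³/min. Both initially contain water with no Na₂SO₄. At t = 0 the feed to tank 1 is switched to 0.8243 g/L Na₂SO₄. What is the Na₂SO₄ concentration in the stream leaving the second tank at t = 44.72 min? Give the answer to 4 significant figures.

0.4154 g/L

Each tank obeys Vᵢ dCᵢ/dt = Q(Cᵢ₋₁ − Cᵢ), so τᵢ = Vᵢ/Q.
τ₁ = 26.88/1.255 = 21.4183 min; τ₂ = 40.07/1.255 = 31.9283 min.
Solving the cascade with C₁(0)=C₂(0)=0 gives C₂(t) = C_in[1 − (τ₁ e^(−t/τ₁) − τ₂ e^(−t/τ₂))/(τ₁ − τ₂)].
At t = 44.72: e^(−t/τ₁) = 0.123943, e^(−t/τ₂) = 0.246439.
C₂ = 0.8243·[1 − (21.4183·0.123943 − 31.9283·0.246439)/(-10.5100)] = 0.8243·0.503925 = 0.415385 g/L.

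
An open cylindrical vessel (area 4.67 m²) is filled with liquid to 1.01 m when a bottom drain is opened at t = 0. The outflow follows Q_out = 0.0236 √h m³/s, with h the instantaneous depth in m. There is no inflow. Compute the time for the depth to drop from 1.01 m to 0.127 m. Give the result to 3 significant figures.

With no inflow, A dh/dt = −0.0236 √h.
∫ h^(−1/2) dh = −(0.0236/A) ∫ dt, giving 2√h = 2√h₀ − (0.0236/A) t.
t = 2A(√h₀ − √h)/0.0236 = 2·4.67·(√1.01 − √0.127)/0.0236
  = 9.3400 × (1.0050 − 0.35637) / 0.0236 = 256.70 s.

257 s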